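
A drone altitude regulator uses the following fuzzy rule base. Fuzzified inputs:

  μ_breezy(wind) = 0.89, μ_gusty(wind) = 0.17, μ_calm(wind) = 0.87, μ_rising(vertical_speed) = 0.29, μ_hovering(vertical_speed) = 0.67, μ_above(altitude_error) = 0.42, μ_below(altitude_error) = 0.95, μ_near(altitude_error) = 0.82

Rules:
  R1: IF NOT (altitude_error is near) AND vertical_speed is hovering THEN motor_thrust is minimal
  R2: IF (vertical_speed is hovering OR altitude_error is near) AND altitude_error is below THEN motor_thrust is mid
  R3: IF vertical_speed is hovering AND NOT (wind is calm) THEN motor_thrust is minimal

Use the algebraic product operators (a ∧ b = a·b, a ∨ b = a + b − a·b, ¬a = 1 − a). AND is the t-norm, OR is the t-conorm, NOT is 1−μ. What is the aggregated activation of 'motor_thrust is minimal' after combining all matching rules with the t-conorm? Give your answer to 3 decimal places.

R1: ¬near=1−0.82=0.18, hovering=0.67; AND[a·b] → w = 0.1206
R2: (hovering=0.67 OR near=0.82) = 0.9406; AND[a·b] with below=0.95 → w = 0.8936
R3: hovering=0.67, ¬calm=1−0.87=0.13; AND[a·b] → w = 0.0871
Rules with consequent 'minimal': {R1, R3} → strengths 0.1206, 0.0871
Aggregate via t-conorm [a + b − a·b]: 0.1972

0.197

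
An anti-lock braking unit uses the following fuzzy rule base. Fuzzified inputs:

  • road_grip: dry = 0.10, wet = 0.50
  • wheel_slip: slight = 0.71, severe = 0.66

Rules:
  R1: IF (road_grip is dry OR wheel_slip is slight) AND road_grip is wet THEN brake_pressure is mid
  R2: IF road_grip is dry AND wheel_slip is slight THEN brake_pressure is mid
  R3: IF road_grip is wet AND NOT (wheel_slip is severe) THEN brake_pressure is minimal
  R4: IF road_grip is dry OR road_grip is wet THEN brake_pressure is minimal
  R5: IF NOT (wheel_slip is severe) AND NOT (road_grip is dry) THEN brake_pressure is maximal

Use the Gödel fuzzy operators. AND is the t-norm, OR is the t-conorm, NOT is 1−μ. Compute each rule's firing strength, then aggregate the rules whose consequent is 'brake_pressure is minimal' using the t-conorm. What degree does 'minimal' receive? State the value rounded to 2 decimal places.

0.50

R1: (dry=0.10 OR slight=0.71) = 0.71; AND[min(a, b)] with wet=0.50 → w = 0.50
R2: dry=0.10, slight=0.71; AND[min(a, b)] → w = 0.10
R3: wet=0.50, ¬severe=1−0.66=0.34; AND[min(a, b)] → w = 0.34
R4: dry=0.10, wet=0.50; OR[max(a, b)] → w = 0.50
R5: ¬severe=1−0.66=0.34, ¬dry=1−0.10=0.90; AND[min(a, b)] → w = 0.34
Rules with consequent 'minimal': {R3, R4} → strengths 0.34, 0.50
Aggregate via t-conorm [max(a, b)]: 0.50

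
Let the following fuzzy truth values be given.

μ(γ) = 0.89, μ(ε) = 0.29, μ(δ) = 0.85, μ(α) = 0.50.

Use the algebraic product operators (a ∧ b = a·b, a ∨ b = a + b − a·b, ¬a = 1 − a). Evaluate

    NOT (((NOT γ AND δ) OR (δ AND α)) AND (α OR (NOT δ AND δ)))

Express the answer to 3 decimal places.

NOT γ = 1 − 0.8900 = 0.1100
NOT γ AND δ = a·b on (0.1100, 0.8500) = 0.0935
δ AND α = a·b on (0.8500, 0.5000) = 0.4250
(NOT γ AND δ) OR (δ AND α) = a + b − a·b on (0.0935, 0.4250) = 0.4788
NOT δ = 1 − 0.8500 = 0.1500
NOT δ AND δ = a·b on (0.1500, 0.8500) = 0.1275
α OR (NOT δ AND δ) = a + b − a·b on (0.5000, 0.1275) = 0.5637
((NOT γ AND δ) OR (δ AND α)) AND (α OR (NOT δ AND δ)) = a·b on (0.4788, 0.5637) = 0.2699
NOT (((NOT γ AND δ) OR (δ AND α)) AND (α OR (NOT δ AND δ))) = 1 − 0.2699 = 0.7301

0.730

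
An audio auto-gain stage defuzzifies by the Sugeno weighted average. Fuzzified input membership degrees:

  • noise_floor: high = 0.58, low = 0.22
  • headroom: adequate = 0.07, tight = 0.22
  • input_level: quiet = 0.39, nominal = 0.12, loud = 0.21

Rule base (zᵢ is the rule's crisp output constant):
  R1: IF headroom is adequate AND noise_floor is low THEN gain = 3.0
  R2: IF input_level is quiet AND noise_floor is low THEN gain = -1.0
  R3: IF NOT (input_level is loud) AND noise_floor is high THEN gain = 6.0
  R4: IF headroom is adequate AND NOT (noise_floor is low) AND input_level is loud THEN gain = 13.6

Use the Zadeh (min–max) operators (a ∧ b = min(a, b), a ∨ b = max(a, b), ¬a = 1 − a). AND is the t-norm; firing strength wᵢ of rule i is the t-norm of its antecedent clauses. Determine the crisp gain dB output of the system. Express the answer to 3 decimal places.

4.704

R1 (z=3.0): adequate=0.07, low=0.22; AND[min(a, b)] → w = 0.07
R2 (z=-1.0): quiet=0.39, low=0.22; AND[min(a, b)] → w = 0.22
R3 (z=6.0): ¬loud=1−0.21=0.79, high=0.58; AND[min(a, b)] → w = 0.58
R4 (z=13.6): adequate=0.07, ¬low=1−0.22=0.78, loud=0.21; AND[min(a, b)] → w = 0.07
Weighted average = (0.07·3.0 + 0.22·-1.0 + 0.58·6.0 + 0.07·13.6) / (0.07 + 0.22 + 0.58 + 0.07)
  = 4.4220 / 0.9400 = 4.704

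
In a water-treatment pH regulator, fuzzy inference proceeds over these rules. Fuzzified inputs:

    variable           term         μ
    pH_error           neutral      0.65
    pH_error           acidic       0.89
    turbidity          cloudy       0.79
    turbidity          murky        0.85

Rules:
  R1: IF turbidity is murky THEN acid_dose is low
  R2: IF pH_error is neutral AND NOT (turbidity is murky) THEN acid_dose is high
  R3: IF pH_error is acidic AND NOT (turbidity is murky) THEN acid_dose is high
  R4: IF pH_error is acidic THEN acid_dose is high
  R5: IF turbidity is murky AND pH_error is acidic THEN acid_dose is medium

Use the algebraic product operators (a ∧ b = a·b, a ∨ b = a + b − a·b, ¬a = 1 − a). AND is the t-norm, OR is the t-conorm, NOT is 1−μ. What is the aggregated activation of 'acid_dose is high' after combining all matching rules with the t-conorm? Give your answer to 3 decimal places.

0.914

R1: murky=0.85 → w = 0.8500
R2: neutral=0.65, ¬murky=1−0.85=0.15; AND[a·b] → w = 0.0975
R3: acidic=0.89, ¬murky=1−0.85=0.15; AND[a·b] → w = 0.1335
R4: acidic=0.89 → w = 0.8900
R5: murky=0.85, acidic=0.89; AND[a·b] → w = 0.7565
Rules with consequent 'high': {R2, R3, R4} → strengths 0.0975, 0.1335, 0.8900
Aggregate via t-conorm [a + b − a·b]: 0.9140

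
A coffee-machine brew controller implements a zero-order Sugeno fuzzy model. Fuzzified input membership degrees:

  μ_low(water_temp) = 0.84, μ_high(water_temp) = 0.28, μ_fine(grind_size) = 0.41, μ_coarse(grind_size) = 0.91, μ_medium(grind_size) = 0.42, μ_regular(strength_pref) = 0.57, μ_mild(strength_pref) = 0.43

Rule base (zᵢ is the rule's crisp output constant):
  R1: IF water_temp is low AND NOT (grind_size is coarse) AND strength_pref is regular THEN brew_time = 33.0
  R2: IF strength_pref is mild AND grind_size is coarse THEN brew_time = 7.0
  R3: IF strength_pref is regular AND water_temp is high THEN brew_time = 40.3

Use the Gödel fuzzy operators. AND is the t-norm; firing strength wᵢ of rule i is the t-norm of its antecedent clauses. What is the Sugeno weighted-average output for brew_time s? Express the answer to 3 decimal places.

21.580

R1 (z=33.0): low=0.84, ¬coarse=1−0.91=0.09, regular=0.57; AND[min(a, b)] → w = 0.09
R2 (z=7.0): mild=0.43, coarse=0.91; AND[min(a, b)] → w = 0.43
R3 (z=40.3): regular=0.57, high=0.28; AND[min(a, b)] → w = 0.28
Weighted average = (0.09·33.0 + 0.43·7.0 + 0.28·40.3) / (0.09 + 0.43 + 0.28)
  = 17.2640 / 0.8000 = 21.580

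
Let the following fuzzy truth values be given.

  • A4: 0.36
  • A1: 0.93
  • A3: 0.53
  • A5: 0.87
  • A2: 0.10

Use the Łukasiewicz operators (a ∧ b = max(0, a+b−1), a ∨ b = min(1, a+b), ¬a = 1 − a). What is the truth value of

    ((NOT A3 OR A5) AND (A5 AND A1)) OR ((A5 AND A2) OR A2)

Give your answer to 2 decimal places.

NOT A3 = 1 − 0.53 = 0.47
NOT A3 OR A5 = min(1, a+b) on (0.47, 0.87) = 1.00
A5 AND A1 = max(0, a+b−1) on (0.87, 0.93) = 0.80
(NOT A3 OR A5) AND (A5 AND A1) = max(0, a+b−1) on (1.00, 0.80) = 0.80
A5 AND A2 = max(0, a+b−1) on (0.87, 0.10) = 0.00
(A5 AND A2) OR A2 = min(1, a+b) on (0.00, 0.10) = 0.10
((NOT A3 OR A5) AND (A5 AND A1)) OR ((A5 AND A2) OR A2) = min(1, a+b) on (0.80, 0.10) = 0.90

0.90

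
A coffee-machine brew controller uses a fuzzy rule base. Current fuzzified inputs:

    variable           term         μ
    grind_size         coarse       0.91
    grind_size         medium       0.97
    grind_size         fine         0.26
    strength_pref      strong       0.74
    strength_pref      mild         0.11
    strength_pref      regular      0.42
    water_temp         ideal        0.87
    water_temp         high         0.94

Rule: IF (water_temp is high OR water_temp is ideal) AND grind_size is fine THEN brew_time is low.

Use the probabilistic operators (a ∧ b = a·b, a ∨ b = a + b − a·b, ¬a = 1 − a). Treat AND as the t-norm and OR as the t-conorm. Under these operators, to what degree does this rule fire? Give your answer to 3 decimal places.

0.258

firing strength: (high=0.94 OR ideal=0.87) = 0.9922; AND[a·b] with fine=0.26 → w = 0.2580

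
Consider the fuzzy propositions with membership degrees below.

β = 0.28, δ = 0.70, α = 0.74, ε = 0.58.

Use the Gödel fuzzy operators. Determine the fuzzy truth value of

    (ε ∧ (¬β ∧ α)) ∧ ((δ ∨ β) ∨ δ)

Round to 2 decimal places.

0.58

¬β = 1 − 0.28 = 0.72
¬β ∧ α = min(a, b) on (0.72, 0.74) = 0.72
ε ∧ (¬β ∧ α) = min(a, b) on (0.58, 0.72) = 0.58
δ ∨ β = max(a, b) on (0.70, 0.28) = 0.70
(δ ∨ β) ∨ δ = max(a, b) on (0.70, 0.70) = 0.70
(ε ∧ (¬β ∧ α)) ∧ ((δ ∨ β) ∨ δ) = min(a, b) on (0.58, 0.70) = 0.58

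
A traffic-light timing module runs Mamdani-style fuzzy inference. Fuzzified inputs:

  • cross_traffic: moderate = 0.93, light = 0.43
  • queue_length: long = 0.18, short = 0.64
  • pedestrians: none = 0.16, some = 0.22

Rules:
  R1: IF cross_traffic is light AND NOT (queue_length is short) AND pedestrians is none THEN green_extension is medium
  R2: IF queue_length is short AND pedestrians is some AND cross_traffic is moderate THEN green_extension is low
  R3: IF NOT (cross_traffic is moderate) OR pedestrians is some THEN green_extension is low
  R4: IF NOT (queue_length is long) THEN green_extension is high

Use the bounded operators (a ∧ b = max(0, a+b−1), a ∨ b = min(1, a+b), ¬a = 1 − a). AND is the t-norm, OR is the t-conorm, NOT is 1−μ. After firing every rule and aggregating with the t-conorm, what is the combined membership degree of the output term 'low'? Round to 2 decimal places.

0.29

R1: light=0.43, ¬short=1−0.64=0.36, none=0.16; AND[max(0, a+b−1)] → w = 0.00
R2: short=0.64, some=0.22, moderate=0.93; AND[max(0, a+b−1)] → w = 0.00
R3: ¬moderate=1−0.93=0.07, some=0.22; OR[min(1, a+b)] → w = 0.29
R4: ¬long=1−0.18=0.82 → w = 0.82
Rules with consequent 'low': {R2, R3} → strengths 0.00, 0.29
Aggregate via t-conorm [min(1, a+b)]: 0.29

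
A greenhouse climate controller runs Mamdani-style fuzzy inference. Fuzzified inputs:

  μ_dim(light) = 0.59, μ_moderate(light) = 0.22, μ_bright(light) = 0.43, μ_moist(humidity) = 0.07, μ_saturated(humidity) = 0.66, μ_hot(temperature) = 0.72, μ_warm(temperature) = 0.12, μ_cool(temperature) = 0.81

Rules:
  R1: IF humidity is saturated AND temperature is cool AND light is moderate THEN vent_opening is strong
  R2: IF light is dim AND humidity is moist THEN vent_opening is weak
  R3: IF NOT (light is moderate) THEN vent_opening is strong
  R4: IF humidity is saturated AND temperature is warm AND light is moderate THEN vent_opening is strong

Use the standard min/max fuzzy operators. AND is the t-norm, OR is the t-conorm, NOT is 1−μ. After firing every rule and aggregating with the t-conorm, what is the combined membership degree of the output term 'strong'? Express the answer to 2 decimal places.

R1: saturated=0.66, cool=0.81, moderate=0.22; AND[min(a, b)] → w = 0.22
R2: dim=0.59, moist=0.07; AND[min(a, b)] → w = 0.07
R3: ¬moderate=1−0.22=0.78 → w = 0.78
R4: saturated=0.66, warm=0.12, moderate=0.22; AND[min(a, b)] → w = 0.12
Rules with consequent 'strong': {R1, R3, R4} → strengths 0.22, 0.78, 0.12
Aggregate via t-conorm [max(a, b)]: 0.78

0.78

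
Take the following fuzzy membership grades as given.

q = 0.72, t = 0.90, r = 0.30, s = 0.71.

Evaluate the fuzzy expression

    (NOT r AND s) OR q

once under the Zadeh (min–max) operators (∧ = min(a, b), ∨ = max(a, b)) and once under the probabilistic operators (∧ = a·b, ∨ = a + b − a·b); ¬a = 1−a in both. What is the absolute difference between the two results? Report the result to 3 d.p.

Under Zadeh (min–max):
  NOT r = 1 − 0.30 = 0.70
  NOT r AND s = min(a, b) on (0.70, 0.71) = 0.70
  (NOT r AND s) OR q = max(a, b) on (0.70, 0.72) = 0.72
  → value = 0.7200
Under probabilistic:
  NOT r = 1 − 0.3000 = 0.7000
  NOT r AND s = a·b on (0.7000, 0.7100) = 0.4970
  (NOT r AND s) OR q = a + b − a·b on (0.4970, 0.7200) = 0.8592
  → value = 0.8592
|0.7200 − 0.8592| = 0.139

0.139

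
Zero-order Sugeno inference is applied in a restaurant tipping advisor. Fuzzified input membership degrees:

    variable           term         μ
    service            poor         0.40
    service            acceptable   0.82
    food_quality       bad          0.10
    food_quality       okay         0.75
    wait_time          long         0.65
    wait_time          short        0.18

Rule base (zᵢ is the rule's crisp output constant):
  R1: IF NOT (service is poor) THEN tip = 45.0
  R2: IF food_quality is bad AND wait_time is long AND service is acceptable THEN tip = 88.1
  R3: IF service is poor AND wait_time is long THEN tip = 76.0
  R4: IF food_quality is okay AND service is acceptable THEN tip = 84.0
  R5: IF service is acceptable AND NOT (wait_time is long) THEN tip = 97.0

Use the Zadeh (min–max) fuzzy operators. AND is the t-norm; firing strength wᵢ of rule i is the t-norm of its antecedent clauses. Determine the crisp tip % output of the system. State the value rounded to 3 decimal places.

R1 (z=45.0): ¬poor=1−0.40=0.60 → w = 0.60
R2 (z=88.1): bad=0.10, long=0.65, acceptable=0.82; AND[min(a, b)] → w = 0.10
R3 (z=76.0): poor=0.40, long=0.65; AND[min(a, b)] → w = 0.40
R4 (z=84.0): okay=0.75, acceptable=0.82; AND[min(a, b)] → w = 0.75
R5 (z=97.0): acceptable=0.82, ¬long=1−0.65=0.35; AND[min(a, b)] → w = 0.35
Weighted average = (0.60·45.0 + 0.10·88.1 + 0.40·76.0 + 0.75·84.0 + 0.35·97.0) / (0.60 + 0.10 + 0.40 + 0.75 + 0.35)
  = 163.1600 / 2.2000 = 74.164

74.164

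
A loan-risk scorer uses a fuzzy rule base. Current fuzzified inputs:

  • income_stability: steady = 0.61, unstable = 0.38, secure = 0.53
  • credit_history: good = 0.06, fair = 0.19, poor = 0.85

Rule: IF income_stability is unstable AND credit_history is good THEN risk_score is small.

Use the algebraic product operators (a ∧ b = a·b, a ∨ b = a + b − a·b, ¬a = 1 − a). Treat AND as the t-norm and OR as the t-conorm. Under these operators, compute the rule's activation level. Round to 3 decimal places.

firing strength: unstable=0.38, good=0.06; AND[a·b] → w = 0.0228

0.023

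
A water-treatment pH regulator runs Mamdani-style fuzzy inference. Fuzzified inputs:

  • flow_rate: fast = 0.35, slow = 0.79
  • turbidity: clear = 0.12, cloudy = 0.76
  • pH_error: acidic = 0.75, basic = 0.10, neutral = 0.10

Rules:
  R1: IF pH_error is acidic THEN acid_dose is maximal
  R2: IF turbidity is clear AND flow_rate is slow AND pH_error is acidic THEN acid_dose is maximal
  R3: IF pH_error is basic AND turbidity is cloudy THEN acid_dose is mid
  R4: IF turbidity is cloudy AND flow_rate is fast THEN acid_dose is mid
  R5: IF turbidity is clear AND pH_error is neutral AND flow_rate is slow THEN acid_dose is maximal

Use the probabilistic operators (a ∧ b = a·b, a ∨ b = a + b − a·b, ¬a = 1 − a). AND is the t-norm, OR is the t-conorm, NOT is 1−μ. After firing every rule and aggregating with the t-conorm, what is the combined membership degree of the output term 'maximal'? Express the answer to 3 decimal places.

R1: acidic=0.75 → w = 0.7500
R2: clear=0.12, slow=0.79, acidic=0.75; AND[a·b] → w = 0.0711
R3: basic=0.10, cloudy=0.76; AND[a·b] → w = 0.0760
R4: cloudy=0.76, fast=0.35; AND[a·b] → w = 0.2660
R5: clear=0.12, neutral=0.10, slow=0.79; AND[a·b] → w = 0.0095
Rules with consequent 'maximal': {R1, R2, R5} → strengths 0.7500, 0.0711, 0.0095
Aggregate via t-conorm [a + b − a·b]: 0.7700

0.770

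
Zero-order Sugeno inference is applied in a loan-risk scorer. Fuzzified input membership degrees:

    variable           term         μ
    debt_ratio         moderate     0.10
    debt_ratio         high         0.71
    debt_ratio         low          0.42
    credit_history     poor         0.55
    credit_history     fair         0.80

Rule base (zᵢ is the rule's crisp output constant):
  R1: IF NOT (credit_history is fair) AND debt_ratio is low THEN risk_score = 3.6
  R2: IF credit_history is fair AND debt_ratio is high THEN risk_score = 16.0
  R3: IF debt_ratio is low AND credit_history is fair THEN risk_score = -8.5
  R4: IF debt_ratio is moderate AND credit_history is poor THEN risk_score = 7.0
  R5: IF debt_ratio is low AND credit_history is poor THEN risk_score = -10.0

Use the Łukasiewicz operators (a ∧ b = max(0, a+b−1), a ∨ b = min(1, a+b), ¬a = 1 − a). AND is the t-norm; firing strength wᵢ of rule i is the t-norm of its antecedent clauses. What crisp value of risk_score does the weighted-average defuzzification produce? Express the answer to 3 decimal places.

8.616

R1 (z=3.6): ¬fair=1−0.80=0.20, low=0.42; AND[max(0, a+b−1)] → w = 0.00
R2 (z=16.0): fair=0.80, high=0.71; AND[max(0, a+b−1)] → w = 0.51
R3 (z=-8.5): low=0.42, fair=0.80; AND[max(0, a+b−1)] → w = 0.22
R4 (z=7.0): moderate=0.10, poor=0.55; AND[max(0, a+b−1)] → w = 0.00
R5 (z=-10.0): low=0.42, poor=0.55; AND[max(0, a+b−1)] → w = 0.00
Weighted average = (0.00·3.6 + 0.51·16.0 + 0.22·-8.5 + 0.00·7.0 + 0.00·-10.0) / (0.00 + 0.51 + 0.22 + 0.00 + 0.00)
  = 6.2900 / 0.7300 = 8.616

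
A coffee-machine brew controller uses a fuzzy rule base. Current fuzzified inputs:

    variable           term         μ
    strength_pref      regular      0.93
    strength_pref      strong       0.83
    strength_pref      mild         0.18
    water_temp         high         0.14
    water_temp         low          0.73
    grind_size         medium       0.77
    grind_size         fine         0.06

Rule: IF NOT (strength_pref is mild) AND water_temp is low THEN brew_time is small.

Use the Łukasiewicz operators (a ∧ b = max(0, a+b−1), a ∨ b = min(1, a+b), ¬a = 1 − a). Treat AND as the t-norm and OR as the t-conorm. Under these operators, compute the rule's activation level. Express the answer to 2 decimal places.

0.55

firing strength: ¬mild=1−0.18=0.82, low=0.73; AND[max(0, a+b−1)] → w = 0.55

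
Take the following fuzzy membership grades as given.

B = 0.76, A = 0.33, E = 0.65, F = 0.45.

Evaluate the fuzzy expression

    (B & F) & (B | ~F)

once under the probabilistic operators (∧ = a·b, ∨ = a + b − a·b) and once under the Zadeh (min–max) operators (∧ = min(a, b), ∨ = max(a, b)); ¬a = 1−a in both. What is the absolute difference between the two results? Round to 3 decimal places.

0.145

Under probabilistic:
  B & F = a·b on (0.7600, 0.4500) = 0.3420
  ~F = 1 − 0.4500 = 0.5500
  B | ~F = a + b − a·b on (0.7600, 0.5500) = 0.8920
  (B & F) & (B | ~F) = a·b on (0.3420, 0.8920) = 0.3051
  → value = 0.3051
Under Zadeh (min–max):
  B & F = min(a, b) on (0.76, 0.45) = 0.45
  ~F = 1 − 0.45 = 0.55
  B | ~F = max(a, b) on (0.76, 0.55) = 0.76
  (B & F) & (B | ~F) = min(a, b) on (0.45, 0.76) = 0.45
  → value = 0.4500
|0.3051 − 0.4500| = 0.145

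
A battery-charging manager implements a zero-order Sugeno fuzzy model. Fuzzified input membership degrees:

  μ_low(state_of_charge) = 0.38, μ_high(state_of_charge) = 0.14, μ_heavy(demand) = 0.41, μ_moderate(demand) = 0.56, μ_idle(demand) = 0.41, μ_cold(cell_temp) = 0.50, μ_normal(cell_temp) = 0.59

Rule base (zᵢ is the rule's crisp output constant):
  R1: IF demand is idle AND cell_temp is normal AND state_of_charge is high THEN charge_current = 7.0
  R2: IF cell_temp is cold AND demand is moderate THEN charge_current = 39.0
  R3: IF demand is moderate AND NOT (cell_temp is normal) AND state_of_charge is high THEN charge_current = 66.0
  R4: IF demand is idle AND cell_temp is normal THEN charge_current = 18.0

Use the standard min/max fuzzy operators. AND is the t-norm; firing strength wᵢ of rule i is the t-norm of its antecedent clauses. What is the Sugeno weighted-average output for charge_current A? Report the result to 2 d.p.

R1 (z=7.0): idle=0.41, normal=0.59, high=0.14; AND[min(a, b)] → w = 0.14
R2 (z=39.0): cold=0.50, moderate=0.56; AND[min(a, b)] → w = 0.50
R3 (z=66.0): moderate=0.56, ¬normal=1−0.59=0.41, high=0.14; AND[min(a, b)] → w = 0.14
R4 (z=18.0): idle=0.41, normal=0.59; AND[min(a, b)] → w = 0.41
Weighted average = (0.14·7.0 + 0.50·39.0 + 0.14·66.0 + 0.41·18.0) / (0.14 + 0.50 + 0.14 + 0.41)
  = 37.1000 / 1.1900 = 31.18

31.18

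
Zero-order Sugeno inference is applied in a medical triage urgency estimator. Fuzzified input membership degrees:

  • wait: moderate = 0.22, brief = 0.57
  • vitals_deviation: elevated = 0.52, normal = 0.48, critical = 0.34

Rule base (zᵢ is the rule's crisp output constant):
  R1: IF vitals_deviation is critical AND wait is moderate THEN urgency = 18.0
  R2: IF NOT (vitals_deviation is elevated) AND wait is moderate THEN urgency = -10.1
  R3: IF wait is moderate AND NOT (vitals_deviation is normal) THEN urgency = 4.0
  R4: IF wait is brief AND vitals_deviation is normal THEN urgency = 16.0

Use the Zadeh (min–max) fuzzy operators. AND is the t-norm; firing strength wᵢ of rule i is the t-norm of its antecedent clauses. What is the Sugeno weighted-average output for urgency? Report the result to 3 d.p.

9.033

R1 (z=18.0): critical=0.34, moderate=0.22; AND[min(a, b)] → w = 0.22
R2 (z=-10.1): ¬elevated=1−0.52=0.48, moderate=0.22; AND[min(a, b)] → w = 0.22
R3 (z=4.0): moderate=0.22, ¬normal=1−0.48=0.52; AND[min(a, b)] → w = 0.22
R4 (z=16.0): brief=0.57, normal=0.48; AND[min(a, b)] → w = 0.48
Weighted average = (0.22·18.0 + 0.22·-10.1 + 0.22·4.0 + 0.48·16.0) / (0.22 + 0.22 + 0.22 + 0.48)
  = 10.2980 / 1.1400 = 9.033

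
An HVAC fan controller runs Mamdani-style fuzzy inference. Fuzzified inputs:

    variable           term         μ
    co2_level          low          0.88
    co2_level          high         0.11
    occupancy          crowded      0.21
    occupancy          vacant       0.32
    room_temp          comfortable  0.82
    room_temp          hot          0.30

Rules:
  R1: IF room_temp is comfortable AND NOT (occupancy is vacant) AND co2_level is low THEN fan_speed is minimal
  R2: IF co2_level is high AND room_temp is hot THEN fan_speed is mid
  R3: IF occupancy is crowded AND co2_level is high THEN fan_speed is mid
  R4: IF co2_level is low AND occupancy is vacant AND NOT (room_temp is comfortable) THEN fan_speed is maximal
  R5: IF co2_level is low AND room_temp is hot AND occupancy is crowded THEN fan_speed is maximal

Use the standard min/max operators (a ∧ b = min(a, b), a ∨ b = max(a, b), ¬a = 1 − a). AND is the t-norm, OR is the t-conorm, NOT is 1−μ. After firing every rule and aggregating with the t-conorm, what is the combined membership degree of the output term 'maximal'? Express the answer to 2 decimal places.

0.21

R1: comfortable=0.82, ¬vacant=1−0.32=0.68, low=0.88; AND[min(a, b)] → w = 0.68
R2: high=0.11, hot=0.30; AND[min(a, b)] → w = 0.11
R3: crowded=0.21, high=0.11; AND[min(a, b)] → w = 0.11
R4: low=0.88, vacant=0.32, ¬comfortable=1−0.82=0.18; AND[min(a, b)] → w = 0.18
R5: low=0.88, hot=0.30, crowded=0.21; AND[min(a, b)] → w = 0.21
Rules with consequent 'maximal': {R4, R5} → strengths 0.18, 0.21
Aggregate via t-conorm [max(a, b)]: 0.21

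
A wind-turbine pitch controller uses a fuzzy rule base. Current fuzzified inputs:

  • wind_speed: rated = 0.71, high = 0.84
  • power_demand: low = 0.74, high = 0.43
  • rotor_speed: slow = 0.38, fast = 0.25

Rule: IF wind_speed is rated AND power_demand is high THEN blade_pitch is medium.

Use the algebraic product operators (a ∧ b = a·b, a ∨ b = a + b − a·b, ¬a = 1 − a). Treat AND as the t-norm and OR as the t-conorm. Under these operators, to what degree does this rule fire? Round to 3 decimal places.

firing strength: rated=0.71, high=0.43; AND[a·b] → w = 0.3053

0.305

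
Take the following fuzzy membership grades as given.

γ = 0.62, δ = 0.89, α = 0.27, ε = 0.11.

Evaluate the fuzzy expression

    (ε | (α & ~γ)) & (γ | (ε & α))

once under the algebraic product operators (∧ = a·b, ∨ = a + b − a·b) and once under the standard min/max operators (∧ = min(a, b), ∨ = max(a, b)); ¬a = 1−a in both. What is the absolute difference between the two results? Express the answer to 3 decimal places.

0.143

Under algebraic product:
  ~γ = 1 − 0.6200 = 0.3800
  α & ~γ = a·b on (0.2700, 0.3800) = 0.1026
  ε | (α & ~γ) = a + b − a·b on (0.1100, 0.1026) = 0.2013
  ε & α = a·b on (0.1100, 0.2700) = 0.0297
  γ | (ε & α) = a + b − a·b on (0.6200, 0.0297) = 0.6313
  (ε | (α & ~γ)) & (γ | (ε & α)) = a·b on (0.2013, 0.6313) = 0.1271
  → value = 0.1271
Under standard min/max:
  ~γ = 1 − 0.62 = 0.38
  α & ~γ = min(a, b) on (0.27, 0.38) = 0.27
  ε | (α & ~γ) = max(a, b) on (0.11, 0.27) = 0.27
  ε & α = min(a, b) on (0.11, 0.27) = 0.11
  γ | (ε & α) = max(a, b) on (0.62, 0.11) = 0.62
  (ε | (α & ~γ)) & (γ | (ε & α)) = min(a, b) on (0.27, 0.62) = 0.27
  → value = 0.2700
|0.1271 − 0.2700| = 0.143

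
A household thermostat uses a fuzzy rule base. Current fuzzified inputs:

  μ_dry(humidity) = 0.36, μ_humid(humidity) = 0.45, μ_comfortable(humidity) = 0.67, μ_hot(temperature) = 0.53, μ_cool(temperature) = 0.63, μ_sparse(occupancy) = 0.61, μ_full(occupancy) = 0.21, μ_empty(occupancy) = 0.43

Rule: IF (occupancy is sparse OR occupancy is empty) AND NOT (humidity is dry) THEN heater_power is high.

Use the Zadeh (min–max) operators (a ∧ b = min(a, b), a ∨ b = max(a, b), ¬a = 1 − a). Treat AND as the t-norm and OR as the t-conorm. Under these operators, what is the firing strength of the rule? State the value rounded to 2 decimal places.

firing strength: (sparse=0.61 OR empty=0.43) = 0.61; AND[min(a, b)] with ¬dry=1−0.36=0.64 → w = 0.61

0.61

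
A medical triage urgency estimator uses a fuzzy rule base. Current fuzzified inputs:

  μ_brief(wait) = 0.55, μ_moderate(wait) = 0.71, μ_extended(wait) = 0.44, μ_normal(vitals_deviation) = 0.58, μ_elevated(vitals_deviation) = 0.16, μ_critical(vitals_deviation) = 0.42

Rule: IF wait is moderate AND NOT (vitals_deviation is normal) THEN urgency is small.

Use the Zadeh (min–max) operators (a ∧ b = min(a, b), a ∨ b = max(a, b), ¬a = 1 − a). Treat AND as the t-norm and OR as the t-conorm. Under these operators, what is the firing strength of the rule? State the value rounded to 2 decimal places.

firing strength: moderate=0.71, ¬normal=1−0.58=0.42; AND[min(a, b)] → w = 0.42

0.42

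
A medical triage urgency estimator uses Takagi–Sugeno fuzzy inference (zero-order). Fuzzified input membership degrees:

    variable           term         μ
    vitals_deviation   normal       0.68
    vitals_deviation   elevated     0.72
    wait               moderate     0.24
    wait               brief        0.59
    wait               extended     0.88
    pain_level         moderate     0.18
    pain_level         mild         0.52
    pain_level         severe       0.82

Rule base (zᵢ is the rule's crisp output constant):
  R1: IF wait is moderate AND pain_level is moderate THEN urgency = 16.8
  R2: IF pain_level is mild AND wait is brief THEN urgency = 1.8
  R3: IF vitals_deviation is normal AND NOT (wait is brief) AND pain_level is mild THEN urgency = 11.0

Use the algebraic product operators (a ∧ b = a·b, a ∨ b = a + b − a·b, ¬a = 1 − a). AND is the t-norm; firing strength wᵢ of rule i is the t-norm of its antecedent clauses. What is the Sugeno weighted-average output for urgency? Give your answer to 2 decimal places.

5.80

R1 (z=16.8): moderate=0.24, moderate=0.18; AND[a·b] → w = 0.0432
R2 (z=1.8): mild=0.52, brief=0.59; AND[a·b] → w = 0.3068
R3 (z=11.0): normal=0.68, ¬brief=1−0.59=0.41, mild=0.52; AND[a·b] → w = 0.1450
Weighted average = (0.0432·16.8 + 0.3068·1.8 + 0.1450·11.0) / (0.0432 + 0.3068 + 0.1450)
  = 2.8727 / 0.4950 = 5.80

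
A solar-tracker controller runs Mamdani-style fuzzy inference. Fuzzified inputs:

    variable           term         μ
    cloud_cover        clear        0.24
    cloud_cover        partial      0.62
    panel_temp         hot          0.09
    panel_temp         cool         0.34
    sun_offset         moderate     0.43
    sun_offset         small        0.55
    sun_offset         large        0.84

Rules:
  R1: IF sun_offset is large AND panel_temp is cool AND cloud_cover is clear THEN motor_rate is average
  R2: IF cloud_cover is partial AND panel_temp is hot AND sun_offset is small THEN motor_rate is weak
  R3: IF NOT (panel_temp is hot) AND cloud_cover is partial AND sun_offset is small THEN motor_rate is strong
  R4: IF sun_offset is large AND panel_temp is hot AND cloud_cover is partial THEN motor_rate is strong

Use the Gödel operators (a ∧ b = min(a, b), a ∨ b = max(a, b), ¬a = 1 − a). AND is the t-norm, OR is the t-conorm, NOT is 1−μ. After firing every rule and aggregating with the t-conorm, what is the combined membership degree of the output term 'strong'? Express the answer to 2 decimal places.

0.55

R1: large=0.84, cool=0.34, clear=0.24; AND[min(a, b)] → w = 0.24
R2: partial=0.62, hot=0.09, small=0.55; AND[min(a, b)] → w = 0.09
R3: ¬hot=1−0.09=0.91, partial=0.62, small=0.55; AND[min(a, b)] → w = 0.55
R4: large=0.84, hot=0.09, partial=0.62; AND[min(a, b)] → w = 0.09
Rules with consequent 'strong': {R3, R4} → strengths 0.55, 0.09
Aggregate via t-conorm [max(a, b)]: 0.55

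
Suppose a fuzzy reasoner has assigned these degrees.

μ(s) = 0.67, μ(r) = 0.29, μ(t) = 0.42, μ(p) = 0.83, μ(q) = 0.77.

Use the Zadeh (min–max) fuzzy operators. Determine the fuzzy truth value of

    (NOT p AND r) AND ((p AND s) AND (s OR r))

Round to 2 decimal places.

NOT p = 1 − 0.83 = 0.17
NOT p AND r = min(a, b) on (0.17, 0.29) = 0.17
p AND s = min(a, b) on (0.83, 0.67) = 0.67
s OR r = max(a, b) on (0.67, 0.29) = 0.67
(p AND s) AND (s OR r) = min(a, b) on (0.67, 0.67) = 0.67
(NOT p AND r) AND ((p AND s) AND (s OR r)) = min(a, b) on (0.17, 0.67) = 0.17

0.17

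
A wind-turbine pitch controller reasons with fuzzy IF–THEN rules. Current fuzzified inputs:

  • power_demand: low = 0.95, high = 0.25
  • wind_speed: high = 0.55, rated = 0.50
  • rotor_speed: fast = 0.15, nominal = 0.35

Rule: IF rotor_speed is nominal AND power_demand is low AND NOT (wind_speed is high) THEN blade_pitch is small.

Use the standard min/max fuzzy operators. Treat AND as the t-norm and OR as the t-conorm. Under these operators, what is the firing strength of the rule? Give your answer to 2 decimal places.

0.35

firing strength: nominal=0.35, low=0.95, ¬high=1−0.55=0.45; AND[min(a, b)] → w = 0.35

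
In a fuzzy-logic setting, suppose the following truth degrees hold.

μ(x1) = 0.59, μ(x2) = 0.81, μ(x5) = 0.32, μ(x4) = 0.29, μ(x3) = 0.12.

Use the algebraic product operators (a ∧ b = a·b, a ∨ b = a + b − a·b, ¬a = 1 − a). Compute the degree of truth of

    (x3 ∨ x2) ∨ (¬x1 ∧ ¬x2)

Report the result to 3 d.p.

x3 ∨ x2 = a + b − a·b on (0.1200, 0.8100) = 0.8328
¬x1 = 1 − 0.5900 = 0.4100
¬x2 = 1 − 0.8100 = 0.1900
¬x1 ∧ ¬x2 = a·b on (0.4100, 0.1900) = 0.0779
(x3 ∨ x2) ∨ (¬x1 ∧ ¬x2) = a + b − a·b on (0.8328, 0.0779) = 0.8458

0.846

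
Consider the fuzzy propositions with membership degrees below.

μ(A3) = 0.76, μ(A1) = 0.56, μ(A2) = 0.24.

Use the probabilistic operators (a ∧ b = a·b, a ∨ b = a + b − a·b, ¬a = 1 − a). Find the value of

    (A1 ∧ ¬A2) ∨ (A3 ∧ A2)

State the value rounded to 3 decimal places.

¬A2 = 1 − 0.2400 = 0.7600
A1 ∧ ¬A2 = a·b on (0.5600, 0.7600) = 0.4256
A3 ∧ A2 = a·b on (0.7600, 0.2400) = 0.1824
(A1 ∧ ¬A2) ∨ (A3 ∧ A2) = a + b − a·b on (0.4256, 0.1824) = 0.5304

0.530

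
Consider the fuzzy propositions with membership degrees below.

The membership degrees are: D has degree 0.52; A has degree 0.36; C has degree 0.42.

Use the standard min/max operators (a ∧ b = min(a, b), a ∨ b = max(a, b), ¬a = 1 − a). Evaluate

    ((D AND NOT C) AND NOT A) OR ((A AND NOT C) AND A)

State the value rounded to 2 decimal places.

0.52

NOT C = 1 − 0.42 = 0.58
D AND NOT C = min(a, b) on (0.52, 0.58) = 0.52
NOT A = 1 − 0.36 = 0.64
(D AND NOT C) AND NOT A = min(a, b) on (0.52, 0.64) = 0.52
NOT C = 1 − 0.42 = 0.58
A AND NOT C = min(a, b) on (0.36, 0.58) = 0.36
(A AND NOT C) AND A = min(a, b) on (0.36, 0.36) = 0.36
((D AND NOT C) AND NOT A) OR ((A AND NOT C) AND A) = max(a, b) on (0.52, 0.36) = 0.52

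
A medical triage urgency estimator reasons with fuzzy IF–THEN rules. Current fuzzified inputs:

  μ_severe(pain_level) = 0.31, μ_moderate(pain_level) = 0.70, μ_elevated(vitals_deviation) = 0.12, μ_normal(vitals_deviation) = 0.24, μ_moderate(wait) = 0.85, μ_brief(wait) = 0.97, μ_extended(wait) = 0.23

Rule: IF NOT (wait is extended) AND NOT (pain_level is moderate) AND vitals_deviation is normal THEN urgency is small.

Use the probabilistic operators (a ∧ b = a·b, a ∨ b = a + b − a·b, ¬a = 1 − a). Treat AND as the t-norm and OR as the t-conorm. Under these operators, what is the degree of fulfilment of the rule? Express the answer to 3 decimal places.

firing strength: ¬extended=1−0.23=0.77, ¬moderate=1−0.70=0.30, normal=0.24; AND[a·b] → w = 0.0554

0.055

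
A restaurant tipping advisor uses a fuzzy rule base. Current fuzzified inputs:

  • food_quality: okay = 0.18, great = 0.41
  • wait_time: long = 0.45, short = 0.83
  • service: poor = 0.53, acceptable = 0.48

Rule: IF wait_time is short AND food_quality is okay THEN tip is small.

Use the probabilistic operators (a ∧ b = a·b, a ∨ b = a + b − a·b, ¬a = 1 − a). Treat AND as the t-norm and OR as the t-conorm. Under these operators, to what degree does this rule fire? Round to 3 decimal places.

firing strength: short=0.83, okay=0.18; AND[a·b] → w = 0.1494

0.149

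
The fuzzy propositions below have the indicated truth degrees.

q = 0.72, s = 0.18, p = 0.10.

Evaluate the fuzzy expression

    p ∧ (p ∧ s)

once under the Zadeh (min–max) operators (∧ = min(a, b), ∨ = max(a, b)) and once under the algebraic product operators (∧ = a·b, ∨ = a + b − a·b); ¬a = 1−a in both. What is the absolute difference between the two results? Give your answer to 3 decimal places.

0.098

Under Zadeh (min–max):
  p ∧ s = min(a, b) on (0.10, 0.18) = 0.10
  p ∧ (p ∧ s) = min(a, b) on (0.10, 0.10) = 0.10
  → value = 0.1000
Under algebraic product:
  p ∧ s = a·b on (0.1000, 0.1800) = 0.0180
  p ∧ (p ∧ s) = a·b on (0.1000, 0.0180) = 0.0018
  → value = 0.0018
|0.1000 − 0.0018| = 0.098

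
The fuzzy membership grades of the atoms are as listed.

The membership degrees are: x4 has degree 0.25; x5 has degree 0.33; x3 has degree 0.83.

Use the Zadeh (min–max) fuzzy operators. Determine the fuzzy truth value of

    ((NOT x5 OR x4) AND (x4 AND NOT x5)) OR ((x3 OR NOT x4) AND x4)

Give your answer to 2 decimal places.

NOT x5 = 1 − 0.33 = 0.67
NOT x5 OR x4 = max(a, b) on (0.67, 0.25) = 0.67
NOT x5 = 1 − 0.33 = 0.67
x4 AND NOT x5 = min(a, b) on (0.25, 0.67) = 0.25
(NOT x5 OR x4) AND (x4 AND NOT x5) = min(a, b) on (0.67, 0.25) = 0.25
NOT x4 = 1 − 0.25 = 0.75
x3 OR NOT x4 = max(a, b) on (0.83, 0.75) = 0.83
(x3 OR NOT x4) AND x4 = min(a, b) on (0.83, 0.25) = 0.25
((NOT x5 OR x4) AND (x4 AND NOT x5)) OR ((x3 OR NOT x4) AND x4) = max(a, b) on (0.25, 0.25) = 0.25

0.25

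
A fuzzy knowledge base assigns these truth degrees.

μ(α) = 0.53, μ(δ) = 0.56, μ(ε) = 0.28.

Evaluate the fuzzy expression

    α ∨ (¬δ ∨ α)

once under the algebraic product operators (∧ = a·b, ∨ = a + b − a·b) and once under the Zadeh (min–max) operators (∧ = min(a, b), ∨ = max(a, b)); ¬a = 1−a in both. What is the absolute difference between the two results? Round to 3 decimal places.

0.346

Under algebraic product:
  ¬δ = 1 − 0.5600 = 0.4400
  ¬δ ∨ α = a + b − a·b on (0.4400, 0.5300) = 0.7368
  α ∨ (¬δ ∨ α) = a + b − a·b on (0.5300, 0.7368) = 0.8763
  → value = 0.8763
Under Zadeh (min–max):
  ¬δ = 1 − 0.56 = 0.44
  ¬δ ∨ α = max(a, b) on (0.44, 0.53) = 0.53
  α ∨ (¬δ ∨ α) = max(a, b) on (0.53, 0.53) = 0.53
  → value = 0.5300
|0.8763 − 0.5300| = 0.346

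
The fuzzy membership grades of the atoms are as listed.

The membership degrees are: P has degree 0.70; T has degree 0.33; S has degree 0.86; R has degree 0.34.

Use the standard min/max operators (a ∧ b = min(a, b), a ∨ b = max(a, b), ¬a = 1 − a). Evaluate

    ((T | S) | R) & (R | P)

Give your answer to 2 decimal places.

0.70

T | S = max(a, b) on (0.33, 0.86) = 0.86
(T | S) | R = max(a, b) on (0.86, 0.34) = 0.86
R | P = max(a, b) on (0.34, 0.70) = 0.70
((T | S) | R) & (R | P) = min(a, b) on (0.86, 0.70) = 0.70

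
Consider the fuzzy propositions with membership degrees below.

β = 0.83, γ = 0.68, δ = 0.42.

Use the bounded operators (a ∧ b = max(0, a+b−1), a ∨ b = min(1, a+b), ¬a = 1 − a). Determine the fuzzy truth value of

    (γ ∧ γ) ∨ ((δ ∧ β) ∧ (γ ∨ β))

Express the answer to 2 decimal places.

0.61

γ ∧ γ = max(0, a+b−1) on (0.68, 0.68) = 0.36
δ ∧ β = max(0, a+b−1) on (0.42, 0.83) = 0.25
γ ∨ β = min(1, a+b) on (0.68, 0.83) = 1.00
(δ ∧ β) ∧ (γ ∨ β) = max(0, a+b−1) on (0.25, 1.00) = 0.25
(γ ∧ γ) ∨ ((δ ∧ β) ∧ (γ ∨ β)) = min(1, a+b) on (0.36, 0.25) = 0.61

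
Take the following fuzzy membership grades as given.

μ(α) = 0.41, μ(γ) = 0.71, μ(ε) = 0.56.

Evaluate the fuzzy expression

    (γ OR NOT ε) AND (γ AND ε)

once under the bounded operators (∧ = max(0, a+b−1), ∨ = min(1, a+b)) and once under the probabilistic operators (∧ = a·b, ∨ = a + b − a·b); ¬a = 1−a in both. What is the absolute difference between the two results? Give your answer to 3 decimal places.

Under bounded:
  NOT ε = 1 − 0.56 = 0.44
  γ OR NOT ε = min(1, a+b) on (0.71, 0.44) = 1.00
  γ AND ε = max(0, a+b−1) on (0.71, 0.56) = 0.27
  (γ OR NOT ε) AND (γ AND ε) = max(0, a+b−1) on (1.00, 0.27) = 0.27
  → value = 0.2700
Under probabilistic:
  NOT ε = 1 − 0.5600 = 0.4400
  γ OR NOT ε = a + b − a·b on (0.7100, 0.4400) = 0.8376
  γ AND ε = a·b on (0.7100, 0.5600) = 0.3976
  (γ OR NOT ε) AND (γ AND ε) = a·b on (0.8376, 0.3976) = 0.3330
  → value = 0.3330
|0.2700 − 0.3330| = 0.063

0.063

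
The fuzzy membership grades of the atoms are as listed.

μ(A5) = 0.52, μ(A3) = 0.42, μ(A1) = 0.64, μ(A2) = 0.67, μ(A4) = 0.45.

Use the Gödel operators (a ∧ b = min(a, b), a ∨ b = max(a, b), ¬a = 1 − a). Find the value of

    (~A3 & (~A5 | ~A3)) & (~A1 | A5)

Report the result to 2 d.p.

0.52

~A3 = 1 − 0.42 = 0.58
~A5 = 1 − 0.52 = 0.48
~A3 = 1 − 0.42 = 0.58
~A5 | ~A3 = max(a, b) on (0.48, 0.58) = 0.58
~A3 & (~A5 | ~A3) = min(a, b) on (0.58, 0.58) = 0.58
~A1 = 1 − 0.64 = 0.36
~A1 | A5 = max(a, b) on (0.36, 0.52) = 0.52
(~A3 & (~A5 | ~A3)) & (~A1 | A5) = min(a, b) on (0.58, 0.52) = 0.52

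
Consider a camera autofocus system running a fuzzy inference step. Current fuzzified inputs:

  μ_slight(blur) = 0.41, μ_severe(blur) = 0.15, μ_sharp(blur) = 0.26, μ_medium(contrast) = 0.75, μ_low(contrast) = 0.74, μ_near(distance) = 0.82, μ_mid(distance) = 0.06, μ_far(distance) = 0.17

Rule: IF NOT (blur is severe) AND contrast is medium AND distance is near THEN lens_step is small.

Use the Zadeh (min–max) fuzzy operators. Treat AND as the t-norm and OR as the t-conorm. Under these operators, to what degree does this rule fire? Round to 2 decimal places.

0.75

firing strength: ¬severe=1−0.15=0.85, medium=0.75, near=0.82; AND[min(a, b)] → w = 0.75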